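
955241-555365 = 399876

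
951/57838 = 951/57838 = 0.02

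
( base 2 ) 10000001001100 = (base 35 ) 6q8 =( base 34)756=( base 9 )12306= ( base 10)8268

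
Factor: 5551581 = 3^1*7^1*167^1*1583^1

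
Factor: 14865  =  3^1*5^1*991^1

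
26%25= 1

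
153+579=732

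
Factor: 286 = 2^1*11^1 * 13^1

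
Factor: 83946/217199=2^1*3^1*17^1*823^1*217199^( - 1) 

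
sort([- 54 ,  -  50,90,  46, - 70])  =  [ - 70, - 54, - 50,46, 90]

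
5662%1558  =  988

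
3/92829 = 1/30943 = 0.00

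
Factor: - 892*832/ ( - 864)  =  2^3*  3^ ( - 3 ) * 13^1*223^1 = 23192/27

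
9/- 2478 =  - 1 + 823/826  =  - 0.00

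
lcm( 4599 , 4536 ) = 331128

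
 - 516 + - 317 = -833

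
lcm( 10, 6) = 30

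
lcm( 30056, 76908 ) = 2614872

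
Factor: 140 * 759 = 106260=2^2*3^1*5^1*7^1*11^1*23^1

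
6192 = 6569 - 377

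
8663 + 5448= 14111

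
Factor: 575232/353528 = 96/59= 2^5*3^1*59^ ( - 1)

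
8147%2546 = 509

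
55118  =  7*7874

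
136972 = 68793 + 68179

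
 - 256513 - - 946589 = 690076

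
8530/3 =8530/3  =  2843.33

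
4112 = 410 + 3702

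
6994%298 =140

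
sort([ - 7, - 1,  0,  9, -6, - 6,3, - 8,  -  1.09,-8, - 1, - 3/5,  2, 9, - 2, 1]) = [ - 8, - 8, - 7,- 6,- 6,-2, - 1.09, - 1,-1, - 3/5,0,1,2,3,9, 9]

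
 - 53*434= - 23002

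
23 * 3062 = 70426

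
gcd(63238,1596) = 14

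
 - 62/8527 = - 1 + 8465/8527 = -  0.01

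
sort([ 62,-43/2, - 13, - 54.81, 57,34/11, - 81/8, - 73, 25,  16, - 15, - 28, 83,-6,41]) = [ - 73, - 54.81,  -  28 , - 43/2,  -  15 ,-13, -81/8 , - 6,34/11, 16, 25, 41, 57, 62, 83]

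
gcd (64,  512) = 64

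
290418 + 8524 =298942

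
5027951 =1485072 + 3542879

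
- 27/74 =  - 1 + 47/74 = - 0.36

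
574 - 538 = 36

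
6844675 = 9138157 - 2293482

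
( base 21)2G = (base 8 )72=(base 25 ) 28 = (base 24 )2a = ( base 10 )58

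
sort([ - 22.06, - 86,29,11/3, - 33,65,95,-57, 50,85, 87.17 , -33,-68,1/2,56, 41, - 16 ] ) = [ - 86, -68, - 57 ,- 33,-33 , - 22.06,  -  16,1/2,11/3, 29 , 41,50,56,65,85,  87.17 , 95] 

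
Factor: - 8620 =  - 2^2 *5^1*431^1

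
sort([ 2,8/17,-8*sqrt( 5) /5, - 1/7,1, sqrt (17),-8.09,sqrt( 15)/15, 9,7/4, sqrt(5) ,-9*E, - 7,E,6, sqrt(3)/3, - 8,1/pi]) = [  -  9* E,-8.09, - 8, - 7, - 8*sqrt(5 ) /5,-1/7,sqrt(15 ) /15, 1/pi, 8/17, sqrt (3) /3, 1,  7/4, 2 , sqrt( 5),E, sqrt(17),6,9 ] 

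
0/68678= 0 = 0.00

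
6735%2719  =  1297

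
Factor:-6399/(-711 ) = 9 = 3^2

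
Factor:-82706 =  - 2^1* 13^1*3181^1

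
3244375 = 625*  5191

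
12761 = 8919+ 3842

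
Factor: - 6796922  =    -  2^1*11^1*308951^1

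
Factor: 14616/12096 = 2^(  -  3)*3^( - 1)*29^1 = 29/24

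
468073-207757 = 260316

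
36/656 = 9/164 = 0.05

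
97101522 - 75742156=21359366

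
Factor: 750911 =7^1*107273^1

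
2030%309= 176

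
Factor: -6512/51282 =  - 2^3*3^( - 2)*7^(-1) = - 8/63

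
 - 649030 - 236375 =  - 885405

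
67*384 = 25728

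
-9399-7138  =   -16537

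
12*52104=625248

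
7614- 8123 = -509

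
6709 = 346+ 6363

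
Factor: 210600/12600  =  3^2*7^( - 1)*13^1 = 117/7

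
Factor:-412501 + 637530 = 225029   =  7^1*17^1 * 31^1*61^1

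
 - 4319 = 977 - 5296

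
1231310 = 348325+882985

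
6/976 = 3/488 = 0.01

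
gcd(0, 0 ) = 0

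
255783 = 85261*3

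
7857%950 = 257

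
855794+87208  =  943002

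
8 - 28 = -20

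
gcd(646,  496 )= 2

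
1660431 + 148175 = 1808606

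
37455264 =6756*5544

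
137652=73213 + 64439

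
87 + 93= 180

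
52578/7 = 52578/7 =7511.14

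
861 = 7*123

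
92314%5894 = 3904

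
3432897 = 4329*793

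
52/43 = 1+9/43 = 1.21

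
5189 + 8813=14002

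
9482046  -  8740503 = 741543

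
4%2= 0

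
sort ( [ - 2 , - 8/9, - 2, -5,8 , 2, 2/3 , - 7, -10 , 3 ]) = [-10,  -  7, -5, -2, - 2,  -  8/9, 2/3 , 2,3, 8]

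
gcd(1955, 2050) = 5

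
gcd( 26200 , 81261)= 1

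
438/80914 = 219/40457= 0.01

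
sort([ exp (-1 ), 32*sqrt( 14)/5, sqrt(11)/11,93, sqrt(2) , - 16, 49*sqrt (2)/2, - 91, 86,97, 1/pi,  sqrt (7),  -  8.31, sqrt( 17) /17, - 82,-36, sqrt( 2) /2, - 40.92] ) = [ - 91, - 82, - 40.92,  -  36, - 16, - 8.31, sqrt(17)/17,sqrt(11 ) /11, 1/pi, exp ( - 1 ),  sqrt( 2)/2, sqrt(2), sqrt( 7 ), 32*sqrt( 14 )/5,  49*sqrt ( 2)/2, 86, 93,97 ] 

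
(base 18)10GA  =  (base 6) 44214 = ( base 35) 505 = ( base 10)6130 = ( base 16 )17f2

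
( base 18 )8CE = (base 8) 5406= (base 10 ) 2822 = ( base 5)42242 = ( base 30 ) 342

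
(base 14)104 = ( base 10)200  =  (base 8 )310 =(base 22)92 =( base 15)D5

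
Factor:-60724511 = - 37^1 * 59^1* 27817^1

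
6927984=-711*( -9744 ) 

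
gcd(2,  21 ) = 1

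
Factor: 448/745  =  2^6*5^(-1)*7^1*149^(  -  1 )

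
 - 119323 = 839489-958812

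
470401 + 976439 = 1446840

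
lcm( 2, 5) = 10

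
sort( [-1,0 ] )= [ - 1, 0]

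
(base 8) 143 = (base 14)71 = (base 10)99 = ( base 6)243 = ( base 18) 59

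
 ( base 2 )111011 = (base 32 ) 1r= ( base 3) 2012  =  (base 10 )59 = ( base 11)54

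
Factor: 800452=2^2*83^1*2411^1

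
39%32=7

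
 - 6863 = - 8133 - -1270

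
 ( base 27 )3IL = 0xa86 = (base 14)DA6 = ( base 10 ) 2694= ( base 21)626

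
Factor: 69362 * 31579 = 2^1*23^1*79^1*439^1*1373^1 = 2190382598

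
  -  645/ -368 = 645/368 = 1.75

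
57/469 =57/469 = 0.12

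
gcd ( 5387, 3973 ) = 1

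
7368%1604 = 952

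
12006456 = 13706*876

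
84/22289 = 84/22289 = 0.00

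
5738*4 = 22952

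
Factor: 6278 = 2^1*43^1*73^1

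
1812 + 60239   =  62051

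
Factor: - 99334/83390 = - 49667/41695=- 5^( - 1 )*31^( - 1 )*269^ ( - 1)*49667^1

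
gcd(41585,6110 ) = 5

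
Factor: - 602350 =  - 2^1*5^2*7^1*1721^1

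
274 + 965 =1239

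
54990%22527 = 9936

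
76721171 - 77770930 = -1049759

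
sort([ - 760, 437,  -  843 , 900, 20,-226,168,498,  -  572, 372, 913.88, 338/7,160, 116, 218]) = [ - 843, - 760,-572, - 226,20,338/7, 116,160, 168,218,372, 437,498,  900,913.88]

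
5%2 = 1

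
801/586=1+215/586 = 1.37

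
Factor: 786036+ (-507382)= 278654 = 2^1*19^1 * 7333^1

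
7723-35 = 7688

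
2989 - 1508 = 1481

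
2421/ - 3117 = -807/1039=- 0.78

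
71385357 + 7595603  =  78980960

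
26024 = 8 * 3253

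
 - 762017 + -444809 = -1206826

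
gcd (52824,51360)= 24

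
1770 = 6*295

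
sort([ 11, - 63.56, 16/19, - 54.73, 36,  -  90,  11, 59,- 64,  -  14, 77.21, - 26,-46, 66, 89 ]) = [ - 90, - 64, - 63.56, - 54.73, - 46, -26, - 14, 16/19,  11, 11,36, 59, 66 , 77.21,89 ]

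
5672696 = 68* 83422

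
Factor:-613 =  - 613^1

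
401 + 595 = 996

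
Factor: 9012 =2^2*3^1*751^1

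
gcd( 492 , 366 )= 6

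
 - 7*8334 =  - 58338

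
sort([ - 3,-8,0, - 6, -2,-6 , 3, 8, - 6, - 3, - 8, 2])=[ - 8, - 8, - 6, - 6, - 6, - 3, - 3 , - 2, 0, 2, 3, 8] 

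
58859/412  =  142  +  355/412 = 142.86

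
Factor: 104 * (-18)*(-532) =995904 = 2^6*3^2 * 7^1*13^1*19^1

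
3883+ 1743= 5626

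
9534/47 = 202 + 40/47 = 202.85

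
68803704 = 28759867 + 40043837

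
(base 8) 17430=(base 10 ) 7960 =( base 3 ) 101220211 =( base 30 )8PA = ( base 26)BK4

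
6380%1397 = 792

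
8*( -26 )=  - 208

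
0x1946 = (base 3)22212122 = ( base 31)6MM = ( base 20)g3a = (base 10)6470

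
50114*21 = 1052394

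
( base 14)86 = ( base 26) 4E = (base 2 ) 1110110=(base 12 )9A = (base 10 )118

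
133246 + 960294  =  1093540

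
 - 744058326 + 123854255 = -620204071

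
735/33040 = 21/944 = 0.02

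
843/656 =843/656  =  1.29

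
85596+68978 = 154574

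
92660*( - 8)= - 741280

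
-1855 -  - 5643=3788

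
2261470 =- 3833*( - 590 )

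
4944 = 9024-4080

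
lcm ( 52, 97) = 5044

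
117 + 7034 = 7151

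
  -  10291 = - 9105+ - 1186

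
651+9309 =9960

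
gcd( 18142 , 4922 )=2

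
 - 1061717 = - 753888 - 307829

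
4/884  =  1/221 = 0.00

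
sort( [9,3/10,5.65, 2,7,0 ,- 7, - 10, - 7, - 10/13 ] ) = [ - 10, - 7, - 7, - 10/13, 0, 3/10, 2, 5.65,7, 9]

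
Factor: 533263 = 533263^1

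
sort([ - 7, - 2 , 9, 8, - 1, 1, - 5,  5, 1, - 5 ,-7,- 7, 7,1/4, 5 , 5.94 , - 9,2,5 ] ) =[ - 9,-7,  -  7,-7, - 5,-5,-2,-1,1/4, 1,1,2, 5,5, 5 , 5.94,7, 8,9 ] 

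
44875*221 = 9917375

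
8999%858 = 419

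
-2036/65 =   -  32 + 44/65 = - 31.32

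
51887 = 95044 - 43157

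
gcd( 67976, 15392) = 8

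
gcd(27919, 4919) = 1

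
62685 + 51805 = 114490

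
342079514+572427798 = 914507312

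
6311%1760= 1031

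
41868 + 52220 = 94088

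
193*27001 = 5211193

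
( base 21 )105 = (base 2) 110111110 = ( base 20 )126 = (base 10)446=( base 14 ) 23c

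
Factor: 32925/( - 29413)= - 3^1*5^2*67^( - 1)  =  - 75/67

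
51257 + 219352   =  270609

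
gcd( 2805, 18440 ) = 5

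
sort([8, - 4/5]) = [ - 4/5,  8]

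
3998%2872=1126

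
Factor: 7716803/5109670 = 2^( - 1)  *  5^ (  -  1 )*19^ ( - 1 )*269^1*26893^( - 1) * 28687^1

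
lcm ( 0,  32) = 0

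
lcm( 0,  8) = 0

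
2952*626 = 1847952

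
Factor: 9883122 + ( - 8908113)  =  3^1*7^1*29^1*1601^1  =  975009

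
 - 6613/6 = -1103 + 5/6= - 1102.17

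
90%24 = 18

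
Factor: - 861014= -2^1*7^1 * 11^1*5591^1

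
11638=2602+9036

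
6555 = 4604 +1951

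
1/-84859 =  - 1+84858/84859 = - 0.00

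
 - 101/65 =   -  2 + 29/65 = - 1.55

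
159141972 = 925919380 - 766777408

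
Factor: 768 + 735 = 3^2*167^1  =  1503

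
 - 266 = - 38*7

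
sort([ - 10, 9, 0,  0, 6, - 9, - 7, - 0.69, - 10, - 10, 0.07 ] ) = [ - 10 , - 10, - 10, - 9, - 7, - 0.69, 0, 0,0.07,6,9 ] 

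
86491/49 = 86491/49=1765.12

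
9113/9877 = 9113/9877 = 0.92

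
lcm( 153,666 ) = 11322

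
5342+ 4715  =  10057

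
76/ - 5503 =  - 76/5503 = - 0.01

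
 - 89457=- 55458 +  - 33999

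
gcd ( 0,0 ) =0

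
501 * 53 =26553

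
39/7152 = 13/2384 = 0.01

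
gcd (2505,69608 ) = 1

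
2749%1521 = 1228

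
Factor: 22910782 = 2^1*11455391^1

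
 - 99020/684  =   - 145 + 40/171 = - 144.77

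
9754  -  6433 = 3321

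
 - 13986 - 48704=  -62690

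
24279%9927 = 4425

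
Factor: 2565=3^3*5^1*19^1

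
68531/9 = 68531/9  =  7614.56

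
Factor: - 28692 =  - 2^2*3^2* 797^1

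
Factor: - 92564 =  - 2^2*73^1*317^1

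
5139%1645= 204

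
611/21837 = 611/21837=0.03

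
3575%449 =432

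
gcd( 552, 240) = 24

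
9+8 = 17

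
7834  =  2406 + 5428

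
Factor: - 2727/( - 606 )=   9/2 = 2^( - 1)*3^2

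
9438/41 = 9438/41= 230.20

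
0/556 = 0 = 0.00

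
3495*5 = 17475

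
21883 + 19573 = 41456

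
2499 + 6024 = 8523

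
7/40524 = 7/40524 = 0.00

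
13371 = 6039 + 7332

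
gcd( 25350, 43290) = 390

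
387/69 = 5 + 14/23 = 5.61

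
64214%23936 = 16342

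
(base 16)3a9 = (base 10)937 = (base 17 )342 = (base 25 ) 1CC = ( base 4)32221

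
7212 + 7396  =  14608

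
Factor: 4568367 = 3^1*1522789^1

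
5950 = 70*85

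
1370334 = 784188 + 586146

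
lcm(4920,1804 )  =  54120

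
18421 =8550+9871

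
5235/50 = 104 + 7/10 = 104.70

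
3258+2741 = 5999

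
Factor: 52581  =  3^1*17^1* 1031^1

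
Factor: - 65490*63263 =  - 4143093870 = - 2^1*3^1*5^1*37^1*41^1*59^1*1543^1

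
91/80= 1 + 11/80 = 1.14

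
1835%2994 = 1835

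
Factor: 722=2^1*19^2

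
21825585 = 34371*635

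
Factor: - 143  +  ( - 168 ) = - 311 =- 311^1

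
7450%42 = 16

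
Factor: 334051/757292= 2^(-2)*29^1 * 83^ (  -  1 )*2281^( -1 )*11519^1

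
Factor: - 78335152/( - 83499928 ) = 9791894/10437491 = 2^1*7^1*71^1*97^(  -  1 )*9851^1*107603^ ( - 1)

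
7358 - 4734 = 2624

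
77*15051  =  1158927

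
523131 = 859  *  609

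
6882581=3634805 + 3247776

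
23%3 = 2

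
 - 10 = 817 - 827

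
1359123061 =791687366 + 567435695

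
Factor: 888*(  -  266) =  - 2^4* 3^1*7^1 * 19^1 * 37^1  =  - 236208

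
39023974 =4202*9287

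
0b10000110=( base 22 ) 62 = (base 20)6e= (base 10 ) 134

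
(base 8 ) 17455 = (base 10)7981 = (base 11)5AA6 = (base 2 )1111100101101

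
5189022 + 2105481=7294503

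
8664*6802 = 58932528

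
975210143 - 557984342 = 417225801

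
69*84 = 5796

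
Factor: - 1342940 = - 2^2*  5^1* 83^1*809^1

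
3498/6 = 583 = 583.00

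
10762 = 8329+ 2433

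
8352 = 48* 174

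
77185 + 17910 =95095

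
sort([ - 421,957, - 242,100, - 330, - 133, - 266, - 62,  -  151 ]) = [ -421, - 330, - 266, - 242,  -  151, - 133, - 62, 100,  957 ] 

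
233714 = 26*8989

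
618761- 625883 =  -  7122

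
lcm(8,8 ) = 8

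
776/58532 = 194/14633= 0.01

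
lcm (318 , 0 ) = 0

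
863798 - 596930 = 266868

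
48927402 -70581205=- 21653803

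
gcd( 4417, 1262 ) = 631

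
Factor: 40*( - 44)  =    -  2^5*5^1*11^1=- 1760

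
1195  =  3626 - 2431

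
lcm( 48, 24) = 48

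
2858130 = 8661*330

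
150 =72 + 78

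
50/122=25/61= 0.41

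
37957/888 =37957/888 = 42.74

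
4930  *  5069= 24990170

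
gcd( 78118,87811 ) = 1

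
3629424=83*43728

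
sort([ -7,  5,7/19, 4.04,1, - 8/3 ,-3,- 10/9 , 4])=[ -7, - 3,-8/3,-10/9, 7/19, 1 , 4,4.04,5] 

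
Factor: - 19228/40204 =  - 11/23 = - 11^1 * 23^( - 1 )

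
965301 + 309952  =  1275253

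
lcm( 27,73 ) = 1971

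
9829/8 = 9829/8 = 1228.62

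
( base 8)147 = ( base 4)1213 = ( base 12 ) 87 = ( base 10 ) 103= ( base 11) 94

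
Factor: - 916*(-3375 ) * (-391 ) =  - 2^2*3^3 * 5^3*17^1*23^1*229^1 = - 1208776500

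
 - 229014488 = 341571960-570586448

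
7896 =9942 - 2046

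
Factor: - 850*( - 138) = 2^2 * 3^1*5^2*17^1*23^1 = 117300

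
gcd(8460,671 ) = 1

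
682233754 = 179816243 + 502417511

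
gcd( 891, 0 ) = 891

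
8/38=4/19  =  0.21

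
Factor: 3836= 2^2*7^1*137^1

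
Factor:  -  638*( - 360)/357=2^4*3^1*5^1*7^(- 1)*11^1*17^(-1 )*29^1= 76560/119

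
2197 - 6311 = -4114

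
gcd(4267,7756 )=1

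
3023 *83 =250909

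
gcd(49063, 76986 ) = 7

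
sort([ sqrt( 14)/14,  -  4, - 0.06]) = [-4,  -  0.06, sqrt(14)/14]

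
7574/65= 7574/65 = 116.52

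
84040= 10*8404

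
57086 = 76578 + -19492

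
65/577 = 65/577  =  0.11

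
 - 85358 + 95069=9711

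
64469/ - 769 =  - 64469/769 = -83.83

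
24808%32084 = 24808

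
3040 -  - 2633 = 5673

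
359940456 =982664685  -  622724229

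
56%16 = 8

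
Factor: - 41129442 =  - 2^1*3^2*353^1*6473^1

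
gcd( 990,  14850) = 990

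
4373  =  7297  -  2924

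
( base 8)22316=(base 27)COQ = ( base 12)5552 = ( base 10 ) 9422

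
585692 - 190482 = 395210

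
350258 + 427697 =777955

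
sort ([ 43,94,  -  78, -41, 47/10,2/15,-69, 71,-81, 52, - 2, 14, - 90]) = [ - 90, - 81, - 78,  -  69, - 41, - 2, 2/15, 47/10, 14,  43,  52, 71, 94 ]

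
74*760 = 56240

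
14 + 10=24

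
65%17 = 14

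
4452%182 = 84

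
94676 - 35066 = 59610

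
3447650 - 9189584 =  - 5741934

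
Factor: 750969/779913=83441/86657 = 181^1*193^( - 1 )*449^( -1 ) * 461^1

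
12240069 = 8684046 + 3556023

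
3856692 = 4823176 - 966484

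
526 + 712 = 1238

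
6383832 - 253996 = 6129836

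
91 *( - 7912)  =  -719992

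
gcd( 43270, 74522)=2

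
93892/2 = 46946= 46946.00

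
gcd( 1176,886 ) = 2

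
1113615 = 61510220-60396605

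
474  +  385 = 859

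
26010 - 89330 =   -  63320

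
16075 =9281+6794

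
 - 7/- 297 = 7/297 = 0.02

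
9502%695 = 467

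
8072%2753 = 2566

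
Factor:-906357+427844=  - 478513 = -  7^1 * 197^1*347^1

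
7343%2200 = 743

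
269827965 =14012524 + 255815441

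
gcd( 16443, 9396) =2349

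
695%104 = 71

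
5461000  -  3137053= 2323947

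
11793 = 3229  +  8564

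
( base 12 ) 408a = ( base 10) 7018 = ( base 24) c4a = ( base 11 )5300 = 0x1B6A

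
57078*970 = 55365660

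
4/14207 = 4/14207 = 0.00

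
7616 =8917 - 1301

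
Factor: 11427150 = 2^1*3^1*5^2*7^1*10883^1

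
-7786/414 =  - 3893/207 = - 18.81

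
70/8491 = 10/1213= 0.01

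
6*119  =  714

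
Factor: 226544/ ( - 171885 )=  - 2^4*  3^( - 1)*5^ ( - 1)*  7^( - 1)* 1637^( - 1)*14159^1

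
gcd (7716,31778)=2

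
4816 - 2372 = 2444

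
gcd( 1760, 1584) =176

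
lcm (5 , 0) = 0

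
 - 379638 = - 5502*69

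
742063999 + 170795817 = 912859816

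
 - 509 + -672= - 1181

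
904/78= 452/39  =  11.59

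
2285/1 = 2285 = 2285.00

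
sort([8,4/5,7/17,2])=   [ 7/17,4/5,2,8] 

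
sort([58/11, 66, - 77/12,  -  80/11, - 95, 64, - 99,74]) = [ - 99, - 95, - 80/11, - 77/12,58/11, 64 , 66,74] 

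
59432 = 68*874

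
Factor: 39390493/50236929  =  3^( - 4)*431^( - 1) * 1439^(- 1) * 39390493^1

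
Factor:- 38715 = -3^1*5^1 * 29^1 * 89^1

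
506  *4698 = 2377188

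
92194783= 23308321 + 68886462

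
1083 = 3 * 361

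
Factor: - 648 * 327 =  - 211896 = - 2^3 * 3^5*109^1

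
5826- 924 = 4902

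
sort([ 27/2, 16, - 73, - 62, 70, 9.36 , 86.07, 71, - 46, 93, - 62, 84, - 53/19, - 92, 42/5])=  [ - 92, - 73, - 62, - 62 , - 46,- 53/19,42/5, 9.36,27/2 , 16,70, 71, 84 , 86.07,93]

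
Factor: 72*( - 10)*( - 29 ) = 2^4*3^2*5^1*29^1 = 20880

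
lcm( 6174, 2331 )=228438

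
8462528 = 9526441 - 1063913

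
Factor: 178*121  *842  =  18134996=2^2 * 11^2*89^1 * 421^1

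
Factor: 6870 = 2^1*3^1 * 5^1* 229^1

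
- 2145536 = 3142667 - 5288203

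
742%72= 22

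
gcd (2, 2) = 2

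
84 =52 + 32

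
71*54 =3834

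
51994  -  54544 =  - 2550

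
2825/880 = 565/176 =3.21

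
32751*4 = 131004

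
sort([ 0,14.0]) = [ 0,  14.0] 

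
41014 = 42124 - 1110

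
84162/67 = 1256 + 10/67= 1256.15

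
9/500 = 9/500 = 0.02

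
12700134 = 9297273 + 3402861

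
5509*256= 1410304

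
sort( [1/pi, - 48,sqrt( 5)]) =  [ - 48, 1/pi,sqrt ( 5 )] 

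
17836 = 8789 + 9047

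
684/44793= 76/4977 = 0.02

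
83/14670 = 83/14670 = 0.01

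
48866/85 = 574 + 76/85=574.89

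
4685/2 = 2342 + 1/2  =  2342.50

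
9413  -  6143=3270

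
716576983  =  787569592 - 70992609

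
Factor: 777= 3^1*7^1*37^1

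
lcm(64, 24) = 192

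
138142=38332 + 99810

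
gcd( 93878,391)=1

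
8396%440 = 36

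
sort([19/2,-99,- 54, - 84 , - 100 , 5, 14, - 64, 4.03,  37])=[ - 100,  -  99, - 84, - 64,- 54, 4.03,5, 19/2 , 14, 37] 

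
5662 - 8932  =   - 3270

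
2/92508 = 1/46254 = 0.00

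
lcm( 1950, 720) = 46800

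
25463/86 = 296+7/86 = 296.08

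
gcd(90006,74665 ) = 1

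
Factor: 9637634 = 2^1*61^1*197^1*401^1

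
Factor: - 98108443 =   -  3019^1*32497^1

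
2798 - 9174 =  - 6376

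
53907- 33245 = 20662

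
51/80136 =17/26712 = 0.00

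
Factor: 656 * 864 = 566784 = 2^9*3^3 * 41^1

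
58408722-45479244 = 12929478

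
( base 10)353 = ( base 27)D2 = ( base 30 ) BN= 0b101100001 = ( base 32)B1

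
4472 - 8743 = -4271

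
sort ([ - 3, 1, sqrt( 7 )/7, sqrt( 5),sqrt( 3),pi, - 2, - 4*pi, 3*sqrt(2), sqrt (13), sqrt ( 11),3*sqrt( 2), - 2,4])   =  [ - 4*pi, -3, - 2, - 2,sqrt( 7)/7,1, sqrt(3), sqrt(5),pi,  sqrt( 11 ),sqrt(13),  4, 3*sqrt( 2 ), 3*sqrt( 2 ) ] 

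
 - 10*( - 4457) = 44570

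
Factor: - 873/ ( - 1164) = 3/4 = 2^( - 2 )*3^1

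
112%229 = 112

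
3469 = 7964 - 4495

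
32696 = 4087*8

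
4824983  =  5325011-500028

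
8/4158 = 4/2079  =  0.00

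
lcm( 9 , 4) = 36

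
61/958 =61/958= 0.06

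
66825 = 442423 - 375598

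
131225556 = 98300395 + 32925161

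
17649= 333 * 53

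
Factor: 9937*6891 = 3^1*19^1*523^1*2297^1 = 68475867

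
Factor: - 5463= - 3^2*607^1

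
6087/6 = 1014 + 1/2 = 1014.50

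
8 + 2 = 10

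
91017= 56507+34510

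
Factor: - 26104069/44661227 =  - 13^(-1 )*17^( - 1 )*202087^ (  -  1)*26104069^1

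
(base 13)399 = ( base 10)633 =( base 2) 1001111001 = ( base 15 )2c3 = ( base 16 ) 279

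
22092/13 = 1699 + 5/13 = 1699.38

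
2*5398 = 10796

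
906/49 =906/49  =  18.49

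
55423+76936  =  132359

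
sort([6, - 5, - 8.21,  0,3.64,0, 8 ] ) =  [ - 8.21, - 5, 0, 0 , 3.64, 6, 8]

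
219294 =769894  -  550600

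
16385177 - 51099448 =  -34714271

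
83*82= 6806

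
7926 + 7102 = 15028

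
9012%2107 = 584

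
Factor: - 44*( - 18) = 2^3*3^2*11^1 =792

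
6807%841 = 79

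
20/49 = 20/49 = 0.41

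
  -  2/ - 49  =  2/49= 0.04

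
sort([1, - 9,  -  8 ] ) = [ - 9,  -  8,1]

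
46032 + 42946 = 88978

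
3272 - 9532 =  - 6260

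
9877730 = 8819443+1058287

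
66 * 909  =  59994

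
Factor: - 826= -2^1*7^1*59^1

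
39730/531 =39730/531 = 74.82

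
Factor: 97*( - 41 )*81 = -3^4*41^1*97^1 = - 322137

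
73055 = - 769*( - 95 )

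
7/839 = 7/839 = 0.01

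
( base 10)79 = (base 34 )2b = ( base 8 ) 117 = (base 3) 2221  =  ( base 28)2N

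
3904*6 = 23424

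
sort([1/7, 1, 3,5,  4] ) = [1/7 , 1 , 3,4, 5] 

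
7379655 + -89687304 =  - 82307649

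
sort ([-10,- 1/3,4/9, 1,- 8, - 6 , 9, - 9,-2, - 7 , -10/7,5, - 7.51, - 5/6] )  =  [ - 10, - 9, -8, - 7.51,-7, - 6, - 2, - 10/7,-5/6,  -  1/3,  4/9,1,5, 9]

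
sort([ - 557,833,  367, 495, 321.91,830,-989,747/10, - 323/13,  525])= [-989, - 557,-323/13,747/10, 321.91,  367,495, 525,830 , 833]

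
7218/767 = 7218/767 = 9.41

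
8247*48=395856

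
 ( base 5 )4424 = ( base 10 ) 614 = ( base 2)1001100110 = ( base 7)1535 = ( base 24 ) 11e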